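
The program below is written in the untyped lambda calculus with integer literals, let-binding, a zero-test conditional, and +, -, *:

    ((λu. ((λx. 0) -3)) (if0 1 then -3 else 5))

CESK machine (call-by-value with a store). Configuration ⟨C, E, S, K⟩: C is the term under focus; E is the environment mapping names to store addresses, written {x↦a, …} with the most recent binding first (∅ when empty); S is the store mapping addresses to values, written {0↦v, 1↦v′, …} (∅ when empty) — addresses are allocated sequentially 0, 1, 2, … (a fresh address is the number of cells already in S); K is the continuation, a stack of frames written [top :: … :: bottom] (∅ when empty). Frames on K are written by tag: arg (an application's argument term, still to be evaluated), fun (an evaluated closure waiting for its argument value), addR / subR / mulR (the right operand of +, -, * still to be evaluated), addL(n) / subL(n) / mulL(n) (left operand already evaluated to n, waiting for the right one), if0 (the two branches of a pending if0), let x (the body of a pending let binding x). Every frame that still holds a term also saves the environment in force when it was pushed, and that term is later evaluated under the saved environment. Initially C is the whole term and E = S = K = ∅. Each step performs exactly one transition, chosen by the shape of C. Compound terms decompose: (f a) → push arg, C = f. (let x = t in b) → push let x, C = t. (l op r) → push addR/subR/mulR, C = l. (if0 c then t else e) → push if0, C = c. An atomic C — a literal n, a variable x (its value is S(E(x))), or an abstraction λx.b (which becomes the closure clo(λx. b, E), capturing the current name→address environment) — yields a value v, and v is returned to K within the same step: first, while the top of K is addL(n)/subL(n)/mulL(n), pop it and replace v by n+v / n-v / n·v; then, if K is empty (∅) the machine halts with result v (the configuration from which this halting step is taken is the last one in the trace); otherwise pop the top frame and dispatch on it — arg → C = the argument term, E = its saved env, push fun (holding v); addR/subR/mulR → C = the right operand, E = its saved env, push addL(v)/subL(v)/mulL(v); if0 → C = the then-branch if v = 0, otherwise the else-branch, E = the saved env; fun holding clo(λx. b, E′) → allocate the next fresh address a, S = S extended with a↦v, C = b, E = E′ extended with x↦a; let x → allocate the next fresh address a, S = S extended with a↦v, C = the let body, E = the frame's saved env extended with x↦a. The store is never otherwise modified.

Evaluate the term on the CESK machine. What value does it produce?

Answer: 0

Execution trace:
0. ⟨C=((λu. ((λx. 0) -3)) (if0 1 then -3 else 5)); E=∅; S=∅; K=∅⟩
1. ⟨C=(λu. ((λx. 0) -3)); E=∅; S=∅; K=[arg]⟩
2. ⟨C=(if0 1 then -3 else 5); E=∅; S=∅; K=[fun]⟩
3. ⟨C=1; E=∅; S=∅; K=[if0 :: fun]⟩
4. ⟨C=5; E=∅; S=∅; K=[fun]⟩
5. ⟨C=((λx. 0) -3); E={u↦0}; S={0↦5}; K=∅⟩
6. ⟨C=(λx. 0); E={u↦0}; S={0↦5}; K=[arg]⟩
7. ⟨C=-3; E={u↦0}; S={0↦5}; K=[fun]⟩
8. ⟨C=0; E={x↦1, u↦0}; S={0↦5, 1↦-3}; K=∅⟩
→ final value 0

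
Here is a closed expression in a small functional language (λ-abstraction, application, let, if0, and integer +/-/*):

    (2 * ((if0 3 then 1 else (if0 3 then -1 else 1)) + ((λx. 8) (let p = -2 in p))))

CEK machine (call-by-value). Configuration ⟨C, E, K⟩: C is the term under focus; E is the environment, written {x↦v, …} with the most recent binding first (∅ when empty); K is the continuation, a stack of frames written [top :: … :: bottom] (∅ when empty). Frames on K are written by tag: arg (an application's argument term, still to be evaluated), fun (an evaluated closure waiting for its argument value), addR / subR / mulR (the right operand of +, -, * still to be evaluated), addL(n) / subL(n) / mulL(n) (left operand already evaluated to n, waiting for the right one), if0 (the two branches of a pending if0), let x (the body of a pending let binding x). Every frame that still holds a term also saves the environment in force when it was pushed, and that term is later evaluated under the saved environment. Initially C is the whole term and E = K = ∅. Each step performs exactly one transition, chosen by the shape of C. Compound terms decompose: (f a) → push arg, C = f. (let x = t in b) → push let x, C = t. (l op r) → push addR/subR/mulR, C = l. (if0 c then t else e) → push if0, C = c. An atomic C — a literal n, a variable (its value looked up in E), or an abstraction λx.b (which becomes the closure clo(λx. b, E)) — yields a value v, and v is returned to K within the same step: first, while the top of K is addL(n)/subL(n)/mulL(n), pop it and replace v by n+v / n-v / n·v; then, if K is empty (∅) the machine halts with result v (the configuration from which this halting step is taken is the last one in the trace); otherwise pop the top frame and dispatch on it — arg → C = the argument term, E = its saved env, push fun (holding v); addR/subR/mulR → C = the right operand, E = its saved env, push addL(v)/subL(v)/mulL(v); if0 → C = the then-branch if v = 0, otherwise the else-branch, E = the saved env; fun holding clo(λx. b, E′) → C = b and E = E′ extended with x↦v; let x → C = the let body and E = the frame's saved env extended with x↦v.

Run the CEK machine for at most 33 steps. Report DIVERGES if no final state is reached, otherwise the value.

t=0: ⟨C=(2 * ((if0 3 then 1 else (if0 3 then -1 else 1)) + ((λx. 8) (let p = -2 in p)))); E=∅; K=∅⟩
t=1: ⟨C=2; E=∅; K=[mulR]⟩
t=2: ⟨C=((if0 3 then 1 else (if0 3 then -1 else 1)) + ((λx. 8) (let p = -2 in p))); E=∅; K=[mulL(2)]⟩
t=3: ⟨C=(if0 3 then 1 else (if0 3 then -1 else 1)); E=∅; K=[addR :: mulL(2)]⟩
t=4: ⟨C=3; E=∅; K=[if0 :: addR :: mulL(2)]⟩
t=5: ⟨C=(if0 3 then -1 else 1); E=∅; K=[addR :: mulL(2)]⟩
t=6: ⟨C=3; E=∅; K=[if0 :: addR :: mulL(2)]⟩
t=7: ⟨C=1; E=∅; K=[addR :: mulL(2)]⟩
t=8: ⟨C=((λx. 8) (let p = -2 in p)); E=∅; K=[addL(1) :: mulL(2)]⟩
t=9: ⟨C=(λx. 8); E=∅; K=[arg :: addL(1) :: mulL(2)]⟩
t=10: ⟨C=(let p = -2 in p); E=∅; K=[fun :: addL(1) :: mulL(2)]⟩
t=11: ⟨C=-2; E=∅; K=[let p :: fun :: addL(1) :: mulL(2)]⟩
t=12: ⟨C=p; E={p↦-2}; K=[fun :: addL(1) :: mulL(2)]⟩
t=13: ⟨C=8; E={x↦-2}; K=[addL(1) :: mulL(2)]⟩
→ final value 18

Answer: 18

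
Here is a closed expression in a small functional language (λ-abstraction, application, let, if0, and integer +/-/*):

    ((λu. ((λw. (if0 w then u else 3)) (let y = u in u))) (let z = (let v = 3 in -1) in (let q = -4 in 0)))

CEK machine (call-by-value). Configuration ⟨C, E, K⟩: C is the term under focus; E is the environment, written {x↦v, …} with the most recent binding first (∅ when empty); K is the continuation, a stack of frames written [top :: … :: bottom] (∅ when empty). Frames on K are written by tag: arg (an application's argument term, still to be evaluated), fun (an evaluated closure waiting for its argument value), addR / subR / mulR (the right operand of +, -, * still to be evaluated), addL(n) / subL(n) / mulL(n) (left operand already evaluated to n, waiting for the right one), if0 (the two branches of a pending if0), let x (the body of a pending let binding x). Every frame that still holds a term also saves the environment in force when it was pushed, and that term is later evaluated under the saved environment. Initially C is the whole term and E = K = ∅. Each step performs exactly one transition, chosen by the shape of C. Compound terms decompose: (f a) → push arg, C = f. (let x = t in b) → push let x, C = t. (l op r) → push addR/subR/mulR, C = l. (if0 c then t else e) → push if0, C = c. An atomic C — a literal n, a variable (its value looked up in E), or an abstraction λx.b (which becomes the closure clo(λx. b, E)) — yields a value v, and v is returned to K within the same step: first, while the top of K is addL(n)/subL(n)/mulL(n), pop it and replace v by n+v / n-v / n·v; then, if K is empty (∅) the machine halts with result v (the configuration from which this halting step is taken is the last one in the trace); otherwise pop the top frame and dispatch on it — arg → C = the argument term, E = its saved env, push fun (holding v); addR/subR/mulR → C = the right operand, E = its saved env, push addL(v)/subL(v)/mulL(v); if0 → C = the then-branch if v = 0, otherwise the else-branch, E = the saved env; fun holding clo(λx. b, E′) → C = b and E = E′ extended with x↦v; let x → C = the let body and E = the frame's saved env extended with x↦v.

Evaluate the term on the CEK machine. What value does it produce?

Answer: 0

Derivation:
0. [C=((λu. ((λw. (if0 w then u else 3)) (let y = u in u))) (let z = (let v = 3 in -1) in (let q = -4 in 0))) | E=∅ | K=∅]
1. [C=(λu. ((λw. (if0 w then u else 3)) (let y = u in u))) | E=∅ | K=[arg]]
2. [C=(let z = (let v = 3 in -1) in (let q = -4 in 0)) | E=∅ | K=[fun]]
3. [C=(let v = 3 in -1) | E=∅ | K=[let z :: fun]]
4. [C=3 | E=∅ | K=[let v :: let z :: fun]]
5. [C=-1 | E={v↦3} | K=[let z :: fun]]
6. [C=(let q = -4 in 0) | E={z↦-1} | K=[fun]]
7. [C=-4 | E={z↦-1} | K=[let q :: fun]]
8. [C=0 | E={q↦-4, z↦-1} | K=[fun]]
9. [C=((λw. (if0 w then u else 3)) (let y = u in u)) | E={u↦0} | K=∅]
10. [C=(λw. (if0 w then u else 3)) | E={u↦0} | K=[arg]]
11. [C=(let y = u in u) | E={u↦0} | K=[fun]]
12. [C=u | E={u↦0} | K=[let y :: fun]]
13. [C=u | E={y↦0, u↦0} | K=[fun]]
14. [C=(if0 w then u else 3) | E={w↦0, u↦0} | K=∅]
15. [C=w | E={w↦0, u↦0} | K=[if0]]
16. [C=u | E={w↦0, u↦0} | K=∅]
→ final value 0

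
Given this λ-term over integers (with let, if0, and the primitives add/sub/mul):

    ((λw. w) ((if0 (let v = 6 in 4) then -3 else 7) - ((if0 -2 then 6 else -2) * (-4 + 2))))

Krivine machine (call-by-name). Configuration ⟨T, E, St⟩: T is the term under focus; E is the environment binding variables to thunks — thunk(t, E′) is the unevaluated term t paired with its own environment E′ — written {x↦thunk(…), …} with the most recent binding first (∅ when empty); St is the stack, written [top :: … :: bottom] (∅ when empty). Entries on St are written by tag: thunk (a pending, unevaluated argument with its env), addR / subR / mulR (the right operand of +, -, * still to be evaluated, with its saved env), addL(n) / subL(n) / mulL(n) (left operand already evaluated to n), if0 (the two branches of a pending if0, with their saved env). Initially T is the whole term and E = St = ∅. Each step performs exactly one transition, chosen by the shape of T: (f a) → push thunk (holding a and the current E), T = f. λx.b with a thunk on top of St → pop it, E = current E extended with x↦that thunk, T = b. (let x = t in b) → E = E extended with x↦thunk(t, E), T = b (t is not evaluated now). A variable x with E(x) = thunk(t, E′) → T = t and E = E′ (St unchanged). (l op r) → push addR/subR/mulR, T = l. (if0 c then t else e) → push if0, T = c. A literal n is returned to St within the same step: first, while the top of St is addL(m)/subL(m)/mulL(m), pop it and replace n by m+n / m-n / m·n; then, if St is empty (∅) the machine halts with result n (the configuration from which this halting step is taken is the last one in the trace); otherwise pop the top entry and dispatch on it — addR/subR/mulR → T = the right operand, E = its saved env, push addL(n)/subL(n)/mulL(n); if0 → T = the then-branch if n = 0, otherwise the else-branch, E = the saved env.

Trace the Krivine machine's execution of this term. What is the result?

Answer: 3

Execution trace:
0. [T=((λw. w) ((if0 (let v = 6 in 4) then -3 else 7) - ((if0 -2 then 6 else -2) * (-4 + 2)))) | E=∅ | St=∅]
1. [T=(λw. w) | E=∅ | St=[thunk]]
2. [T=w | E={w↦thunk(((if0 (let v = 6 in 4) then -3 else 7) - ((if0 -2 then 6 else -2) * (-4 + 2))), ∅)} | St=∅]
3. [T=((if0 (let v = 6 in 4) then -3 else 7) - ((if0 -2 then 6 else -2) * (-4 + 2))) | E=∅ | St=∅]
4. [T=(if0 (let v = 6 in 4) then -3 else 7) | E=∅ | St=[subR]]
5. [T=(let v = 6 in 4) | E=∅ | St=[if0 :: subR]]
6. [T=4 | E={v↦thunk(6, ∅)} | St=[if0 :: subR]]
7. [T=7 | E=∅ | St=[subR]]
8. [T=((if0 -2 then 6 else -2) * (-4 + 2)) | E=∅ | St=[subL(7)]]
9. [T=(if0 -2 then 6 else -2) | E=∅ | St=[mulR :: subL(7)]]
10. [T=-2 | E=∅ | St=[if0 :: mulR :: subL(7)]]
11. [T=-2 | E=∅ | St=[mulR :: subL(7)]]
12. [T=(-4 + 2) | E=∅ | St=[mulL(-2) :: subL(7)]]
13. [T=-4 | E=∅ | St=[addR :: mulL(-2) :: subL(7)]]
14. [T=2 | E=∅ | St=[addL(-4) :: mulL(-2) :: subL(7)]]
→ final value 3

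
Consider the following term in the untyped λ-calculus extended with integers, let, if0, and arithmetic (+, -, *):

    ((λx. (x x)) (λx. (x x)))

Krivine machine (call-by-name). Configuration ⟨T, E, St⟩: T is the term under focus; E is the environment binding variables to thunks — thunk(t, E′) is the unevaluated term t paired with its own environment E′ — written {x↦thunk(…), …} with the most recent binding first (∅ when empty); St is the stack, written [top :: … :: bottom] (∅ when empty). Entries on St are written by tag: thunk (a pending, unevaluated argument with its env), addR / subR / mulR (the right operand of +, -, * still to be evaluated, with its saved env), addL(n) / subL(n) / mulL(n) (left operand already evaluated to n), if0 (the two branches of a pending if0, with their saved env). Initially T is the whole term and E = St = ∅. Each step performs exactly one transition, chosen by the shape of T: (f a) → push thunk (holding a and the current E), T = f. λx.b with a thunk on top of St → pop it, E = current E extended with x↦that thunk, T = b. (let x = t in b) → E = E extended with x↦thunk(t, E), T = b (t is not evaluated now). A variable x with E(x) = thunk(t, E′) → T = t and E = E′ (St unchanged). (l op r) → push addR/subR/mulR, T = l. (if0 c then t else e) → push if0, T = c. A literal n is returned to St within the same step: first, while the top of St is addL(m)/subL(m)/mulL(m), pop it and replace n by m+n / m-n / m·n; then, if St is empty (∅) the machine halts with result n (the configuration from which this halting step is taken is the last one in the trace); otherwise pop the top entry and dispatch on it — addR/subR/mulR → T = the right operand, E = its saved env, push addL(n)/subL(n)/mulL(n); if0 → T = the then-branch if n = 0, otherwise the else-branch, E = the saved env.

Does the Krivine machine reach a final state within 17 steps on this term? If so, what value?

t=0: [T=((λx. (x x)) (λx. (x x))) | E=∅ | St=∅]
t=1: [T=(λx. (x x)) | E=∅ | St=[thunk]]
t=2: [T=(x x) | E={x↦thunk((λx. (x x)), ∅)} | St=∅]
t=3: [T=x | E={x↦thunk((λx. (x x)), ∅)} | St=[thunk]]
t=4: [T=(λx. (x x)) | E=∅ | St=[thunk]]
t=5: [T=(x x) | E={x↦thunk(x, {x↦thunk((λx. (x x)), ∅)})} | St=∅]
t=6: [T=x | E={x↦thunk(x, {x↦thunk((λx. (x x)), ∅)})} | St=[thunk]]
t=7: [T=x | E={x↦thunk((λx. (x x)), ∅)} | St=[thunk]]
t=8: [T=(λx. (x x)) | E=∅ | St=[thunk]]
t=9: [T=(x x) | E={x↦thunk(x, {x↦thunk(x, {x↦thunk((λx. (x x)), ∅)})})} | St=∅]
t=10: [T=x | E={x↦thunk(x, {x↦thunk(x, {x↦thunk((λx. (x x)), ∅)})})} | St=[thunk]]
t=11: [T=x | E={x↦thunk(x, {x↦thunk((λx. (x x)), ∅)})} | St=[thunk]]
t=12: [T=x | E={x↦thunk((λx. (x x)), ∅)} | St=[thunk]]
t=13: [T=(λx. (x x)) | E=∅ | St=[thunk]]
t=14: [T=(x x) | E={x↦thunk(x, {x↦thunk(x, {x↦thunk(x, {x↦thunk((λx. (x x)), ∅)})})})} | St=∅]
t=15: [T=x | E={x↦thunk(x, {x↦thunk(x, {x↦thunk(x, {x↦thunk((λx. (x x)), ∅)})})})} | St=[thunk]]
t=16: [T=x | E={x↦thunk(x, {x↦thunk(x, {x↦thunk((λx. (x x)), ∅)})})} | St=[thunk]]
t=17: [T=x | E={x↦thunk(x, {x↦thunk((λx. (x x)), ∅)})} | St=[thunk]]
→ 17 transitions taken and the configuration is still not final: no result within 17 steps

Answer: DIVERGES (no final state within 17 steps)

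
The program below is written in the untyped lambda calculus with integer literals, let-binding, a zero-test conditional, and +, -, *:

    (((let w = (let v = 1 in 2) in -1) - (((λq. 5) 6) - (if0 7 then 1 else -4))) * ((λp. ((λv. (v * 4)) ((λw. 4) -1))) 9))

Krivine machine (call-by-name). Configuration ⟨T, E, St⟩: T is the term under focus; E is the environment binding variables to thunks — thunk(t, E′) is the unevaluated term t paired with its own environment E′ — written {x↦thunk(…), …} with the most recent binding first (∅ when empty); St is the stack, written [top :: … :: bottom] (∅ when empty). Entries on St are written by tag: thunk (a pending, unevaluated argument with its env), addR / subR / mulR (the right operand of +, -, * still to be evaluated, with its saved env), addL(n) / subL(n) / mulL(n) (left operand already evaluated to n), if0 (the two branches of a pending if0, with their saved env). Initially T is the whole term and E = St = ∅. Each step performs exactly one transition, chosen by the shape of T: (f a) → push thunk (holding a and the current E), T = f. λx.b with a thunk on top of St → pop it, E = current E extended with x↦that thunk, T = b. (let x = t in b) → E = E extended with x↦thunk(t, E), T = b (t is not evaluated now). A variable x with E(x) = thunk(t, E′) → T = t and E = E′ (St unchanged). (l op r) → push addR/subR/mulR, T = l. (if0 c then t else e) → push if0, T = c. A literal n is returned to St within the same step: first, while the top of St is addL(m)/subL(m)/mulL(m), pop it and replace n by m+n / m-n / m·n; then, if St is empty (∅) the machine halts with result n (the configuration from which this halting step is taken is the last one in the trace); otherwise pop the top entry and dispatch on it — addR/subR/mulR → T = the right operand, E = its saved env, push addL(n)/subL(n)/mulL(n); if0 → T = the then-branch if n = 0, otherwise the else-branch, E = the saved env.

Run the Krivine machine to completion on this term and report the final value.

t=0: ⟨T=(((let w = (let v = 1 in 2) in -1) - (((λq. 5) 6) - (if0 7 then 1 else -4))) * ((λp. ((λv. (v * 4)) ((λw. 4) -1))) 9)); E=∅; St=∅⟩
t=1: ⟨T=((let w = (let v = 1 in 2) in -1) - (((λq. 5) 6) - (if0 7 then 1 else -4))); E=∅; St=[mulR]⟩
t=2: ⟨T=(let w = (let v = 1 in 2) in -1); E=∅; St=[subR :: mulR]⟩
t=3: ⟨T=-1; E={w↦thunk((let v = 1 in 2), ∅)}; St=[subR :: mulR]⟩
t=4: ⟨T=(((λq. 5) 6) - (if0 7 then 1 else -4)); E=∅; St=[subL(-1) :: mulR]⟩
t=5: ⟨T=((λq. 5) 6); E=∅; St=[subR :: subL(-1) :: mulR]⟩
t=6: ⟨T=(λq. 5); E=∅; St=[thunk :: subR :: subL(-1) :: mulR]⟩
t=7: ⟨T=5; E={q↦thunk(6, ∅)}; St=[subR :: subL(-1) :: mulR]⟩
t=8: ⟨T=(if0 7 then 1 else -4); E=∅; St=[subL(5) :: subL(-1) :: mulR]⟩
t=9: ⟨T=7; E=∅; St=[if0 :: subL(5) :: subL(-1) :: mulR]⟩
t=10: ⟨T=-4; E=∅; St=[subL(5) :: subL(-1) :: mulR]⟩
t=11: ⟨T=((λp. ((λv. (v * 4)) ((λw. 4) -1))) 9); E=∅; St=[mulL(-10)]⟩
t=12: ⟨T=(λp. ((λv. (v * 4)) ((λw. 4) -1))); E=∅; St=[thunk :: mulL(-10)]⟩
t=13: ⟨T=((λv. (v * 4)) ((λw. 4) -1)); E={p↦thunk(9, ∅)}; St=[mulL(-10)]⟩
t=14: ⟨T=(λv. (v * 4)); E={p↦thunk(9, ∅)}; St=[thunk :: mulL(-10)]⟩
t=15: ⟨T=(v * 4); E={v↦thunk(((λw. 4) -1), {p↦thunk(9, ∅)}), p↦thunk(9, ∅)}; St=[mulL(-10)]⟩
t=16: ⟨T=v; E={v↦thunk(((λw. 4) -1), {p↦thunk(9, ∅)}), p↦thunk(9, ∅)}; St=[mulR :: mulL(-10)]⟩
t=17: ⟨T=((λw. 4) -1); E={p↦thunk(9, ∅)}; St=[mulR :: mulL(-10)]⟩
t=18: ⟨T=(λw. 4); E={p↦thunk(9, ∅)}; St=[thunk :: mulR :: mulL(-10)]⟩
t=19: ⟨T=4; E={w↦thunk(-1, {p↦thunk(9, ∅)}), p↦thunk(9, ∅)}; St=[mulR :: mulL(-10)]⟩
t=20: ⟨T=4; E={v↦thunk(((λw. 4) -1), {p↦thunk(9, ∅)}), p↦thunk(9, ∅)}; St=[mulL(4) :: mulL(-10)]⟩
→ final value -160

Answer: -160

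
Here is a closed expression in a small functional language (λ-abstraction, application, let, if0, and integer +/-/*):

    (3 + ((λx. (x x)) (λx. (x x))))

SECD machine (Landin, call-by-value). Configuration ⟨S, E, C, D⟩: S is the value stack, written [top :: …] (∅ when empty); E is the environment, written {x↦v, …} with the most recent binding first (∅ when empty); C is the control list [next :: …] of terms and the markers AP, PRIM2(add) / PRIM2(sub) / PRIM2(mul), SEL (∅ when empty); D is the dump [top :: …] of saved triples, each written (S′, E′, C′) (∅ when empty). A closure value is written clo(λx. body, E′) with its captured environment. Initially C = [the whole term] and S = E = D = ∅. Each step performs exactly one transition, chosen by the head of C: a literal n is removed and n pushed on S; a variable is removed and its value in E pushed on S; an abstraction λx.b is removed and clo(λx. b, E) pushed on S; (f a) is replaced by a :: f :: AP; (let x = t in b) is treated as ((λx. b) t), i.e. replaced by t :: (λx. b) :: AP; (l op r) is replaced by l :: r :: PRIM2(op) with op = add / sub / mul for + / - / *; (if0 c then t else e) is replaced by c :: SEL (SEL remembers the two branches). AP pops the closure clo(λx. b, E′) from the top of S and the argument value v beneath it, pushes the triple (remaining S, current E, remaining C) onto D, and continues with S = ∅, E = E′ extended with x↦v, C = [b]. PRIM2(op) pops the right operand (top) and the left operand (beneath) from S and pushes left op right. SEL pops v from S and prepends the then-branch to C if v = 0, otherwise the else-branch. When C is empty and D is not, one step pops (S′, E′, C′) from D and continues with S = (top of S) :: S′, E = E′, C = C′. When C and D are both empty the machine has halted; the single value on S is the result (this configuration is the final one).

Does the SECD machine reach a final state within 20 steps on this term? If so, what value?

t=0: [S=∅ | E=∅ | C=[(3 + ((λx. (x x)) (λx. (x x))))] | D=∅]
t=1: [S=∅ | E=∅ | C=[3 :: ((λx. (x x)) (λx. (x x))) :: PRIM2(add)] | D=∅]
t=2: [S=[3] | E=∅ | C=[((λx. (x x)) (λx. (x x))) :: PRIM2(add)] | D=∅]
t=3: [S=[3] | E=∅ | C=[(λx. (x x)) :: (λx. (x x)) :: AP :: PRIM2(add)] | D=∅]
t=4: [S=[clo(λx. (x x), ∅) :: 3] | E=∅ | C=[(λx. (x x)) :: AP :: PRIM2(add)] | D=∅]
t=5: [S=[clo(λx. (x x), ∅) :: clo(λx. (x x), ∅) :: 3] | E=∅ | C=[AP :: PRIM2(add)] | D=∅]
t=6: [S=∅ | E={x↦clo(λx. (x x), ∅)} | C=[(x x)] | D=[([3], ∅, [PRIM2(add)])]]
t=7: [S=∅ | E={x↦clo(λx. (x x), ∅)} | C=[x :: x :: AP] | D=[([3], ∅, [PRIM2(add)])]]
t=8: [S=[clo(λx. (x x), ∅)] | E={x↦clo(λx. (x x), ∅)} | C=[x :: AP] | D=[([3], ∅, [PRIM2(add)])]]
t=9: [S=[clo(λx. (x x), ∅) :: clo(λx. (x x), ∅)] | E={x↦clo(λx. (x x), ∅)} | C=[AP] | D=[([3], ∅, [PRIM2(add)])]]
t=10: [S=∅ | E={x↦clo(λx. (x x), ∅)} | C=[(x x)] | D=[(∅, {x↦clo(λx. (x x), ∅)}, ∅) :: ([3], ∅, [PRIM2(add)])]]
t=11: [S=∅ | E={x↦clo(λx. (x x), ∅)} | C=[x :: x :: AP] | D=[(∅, {x↦clo(λx. (x x), ∅)}, ∅) :: ([3], ∅, [PRIM2(add)])]]
t=12: [S=[clo(λx. (x x), ∅)] | E={x↦clo(λx. (x x), ∅)} | C=[x :: AP] | D=[(∅, {x↦clo(λx. (x x), ∅)}, ∅) :: ([3], ∅, [PRIM2(add)])]]
t=13: [S=[clo(λx. (x x), ∅) :: clo(λx. (x x), ∅)] | E={x↦clo(λx. (x x), ∅)} | C=[AP] | D=[(∅, {x↦clo(λx. (x x), ∅)}, ∅) :: ([3], ∅, [PRIM2(add)])]]
t=14: [S=∅ | E={x↦clo(λx. (x x), ∅)} | C=[(x x)] | D=[(∅, {x↦clo(λx. (x x), ∅)}, ∅) :: (∅, {x↦clo(λx. (x x), ∅)}, ∅) :: ([3], ∅, [PRIM2(add)])]]
t=15: [S=∅ | E={x↦clo(λx. (x x), ∅)} | C=[x :: x :: AP] | D=[(∅, {x↦clo(λx. (x x), ∅)}, ∅) :: (∅, {x↦clo(λx. (x x), ∅)}, ∅) :: ([3], ∅, [PRIM2(add)])]]
t=16: [S=[clo(λx. (x x), ∅)] | E={x↦clo(λx. (x x), ∅)} | C=[x :: AP] | D=[(∅, {x↦clo(λx. (x x), ∅)}, ∅) :: (∅, {x↦clo(λx. (x x), ∅)}, ∅) :: ([3], ∅, [PRIM2(add)])]]
t=17: [S=[clo(λx. (x x), ∅) :: clo(λx. (x x), ∅)] | E={x↦clo(λx. (x x), ∅)} | C=[AP] | D=[(∅, {x↦clo(λx. (x x), ∅)}, ∅) :: (∅, {x↦clo(λx. (x x), ∅)}, ∅) :: ([3], ∅, [PRIM2(add)])]]
t=18: [S=∅ | E={x↦clo(λx. (x x), ∅)} | C=[(x x)] | D=[(∅, {x↦clo(λx. (x x), ∅)}, ∅) :: (∅, {x↦clo(λx. (x x), ∅)}, ∅) :: (∅, {x↦clo(λx. (x x), ∅)}, ∅) :: ([3], ∅, [PRIM2(add)])]]
t=19: [S=∅ | E={x↦clo(λx. (x x), ∅)} | C=[x :: x :: AP] | D=[(∅, {x↦clo(λx. (x x), ∅)}, ∅) :: (∅, {x↦clo(λx. (x x), ∅)}, ∅) :: (∅, {x↦clo(λx. (x x), ∅)}, ∅) :: ([3], ∅, [PRIM2(add)])]]
t=20: [S=[clo(λx. (x x), ∅)] | E={x↦clo(λx. (x x), ∅)} | C=[x :: AP] | D=[(∅, {x↦clo(λx. (x x), ∅)}, ∅) :: (∅, {x↦clo(λx. (x x), ∅)}, ∅) :: (∅, {x↦clo(λx. (x x), ∅)}, ∅) :: ([3], ∅, [PRIM2(add)])]]
→ 20 transitions taken and the configuration is still not final: no result within 20 steps

Answer: DIVERGES (no final state within 20 steps)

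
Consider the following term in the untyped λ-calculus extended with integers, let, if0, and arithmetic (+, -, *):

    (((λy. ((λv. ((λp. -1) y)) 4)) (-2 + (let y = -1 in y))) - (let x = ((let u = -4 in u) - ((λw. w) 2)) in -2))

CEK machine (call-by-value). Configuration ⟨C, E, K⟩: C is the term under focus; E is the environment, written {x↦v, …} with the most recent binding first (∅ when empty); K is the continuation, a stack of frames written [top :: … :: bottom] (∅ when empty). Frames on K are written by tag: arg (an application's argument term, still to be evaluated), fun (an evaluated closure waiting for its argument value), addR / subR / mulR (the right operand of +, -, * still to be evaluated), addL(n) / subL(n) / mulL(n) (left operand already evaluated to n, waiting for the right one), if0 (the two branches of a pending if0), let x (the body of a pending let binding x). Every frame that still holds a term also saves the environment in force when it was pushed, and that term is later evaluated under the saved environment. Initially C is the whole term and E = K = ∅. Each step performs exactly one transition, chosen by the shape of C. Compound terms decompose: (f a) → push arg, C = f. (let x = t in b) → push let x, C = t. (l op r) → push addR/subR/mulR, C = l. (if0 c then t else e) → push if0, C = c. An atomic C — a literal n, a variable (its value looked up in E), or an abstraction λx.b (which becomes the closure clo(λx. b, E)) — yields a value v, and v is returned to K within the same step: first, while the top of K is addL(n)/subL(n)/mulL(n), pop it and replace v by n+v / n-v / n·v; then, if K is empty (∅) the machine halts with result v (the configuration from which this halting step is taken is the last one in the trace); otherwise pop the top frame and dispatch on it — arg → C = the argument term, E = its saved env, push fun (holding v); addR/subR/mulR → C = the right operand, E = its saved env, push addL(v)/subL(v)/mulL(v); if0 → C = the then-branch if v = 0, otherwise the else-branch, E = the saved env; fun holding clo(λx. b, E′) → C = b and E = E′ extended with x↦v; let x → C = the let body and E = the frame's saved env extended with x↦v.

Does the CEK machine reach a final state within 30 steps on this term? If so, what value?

t=0: ⟨C=(((λy. ((λv. ((λp. -1) y)) 4)) (-2 + (let y = -1 in y))) - (let x = ((let u = -4 in u) - ((λw. w) 2)) in -2)); E=∅; K=∅⟩
t=1: ⟨C=((λy. ((λv. ((λp. -1) y)) 4)) (-2 + (let y = -1 in y))); E=∅; K=[subR]⟩
t=2: ⟨C=(λy. ((λv. ((λp. -1) y)) 4)); E=∅; K=[arg :: subR]⟩
t=3: ⟨C=(-2 + (let y = -1 in y)); E=∅; K=[fun :: subR]⟩
t=4: ⟨C=-2; E=∅; K=[addR :: fun :: subR]⟩
t=5: ⟨C=(let y = -1 in y); E=∅; K=[addL(-2) :: fun :: subR]⟩
t=6: ⟨C=-1; E=∅; K=[let y :: addL(-2) :: fun :: subR]⟩
t=7: ⟨C=y; E={y↦-1}; K=[addL(-2) :: fun :: subR]⟩
t=8: ⟨C=((λv. ((λp. -1) y)) 4); E={y↦-3}; K=[subR]⟩
t=9: ⟨C=(λv. ((λp. -1) y)); E={y↦-3}; K=[arg :: subR]⟩
t=10: ⟨C=4; E={y↦-3}; K=[fun :: subR]⟩
t=11: ⟨C=((λp. -1) y); E={v↦4, y↦-3}; K=[subR]⟩
t=12: ⟨C=(λp. -1); E={v↦4, y↦-3}; K=[arg :: subR]⟩
t=13: ⟨C=y; E={v↦4, y↦-3}; K=[fun :: subR]⟩
t=14: ⟨C=-1; E={p↦-3, v↦4, y↦-3}; K=[subR]⟩
t=15: ⟨C=(let x = ((let u = -4 in u) - ((λw. w) 2)) in -2); E=∅; K=[subL(-1)]⟩
t=16: ⟨C=((let u = -4 in u) - ((λw. w) 2)); E=∅; K=[let x :: subL(-1)]⟩
t=17: ⟨C=(let u = -4 in u); E=∅; K=[subR :: let x :: subL(-1)]⟩
t=18: ⟨C=-4; E=∅; K=[let u :: subR :: let x :: subL(-1)]⟩
t=19: ⟨C=u; E={u↦-4}; K=[subR :: let x :: subL(-1)]⟩
t=20: ⟨C=((λw. w) 2); E=∅; K=[subL(-4) :: let x :: subL(-1)]⟩
t=21: ⟨C=(λw. w); E=∅; K=[arg :: subL(-4) :: let x :: subL(-1)]⟩
t=22: ⟨C=2; E=∅; K=[fun :: subL(-4) :: let x :: subL(-1)]⟩
t=23: ⟨C=w; E={w↦2}; K=[subL(-4) :: let x :: subL(-1)]⟩
t=24: ⟨C=-2; E={x↦-6}; K=[subL(-1)]⟩
→ final value 1

Answer: 1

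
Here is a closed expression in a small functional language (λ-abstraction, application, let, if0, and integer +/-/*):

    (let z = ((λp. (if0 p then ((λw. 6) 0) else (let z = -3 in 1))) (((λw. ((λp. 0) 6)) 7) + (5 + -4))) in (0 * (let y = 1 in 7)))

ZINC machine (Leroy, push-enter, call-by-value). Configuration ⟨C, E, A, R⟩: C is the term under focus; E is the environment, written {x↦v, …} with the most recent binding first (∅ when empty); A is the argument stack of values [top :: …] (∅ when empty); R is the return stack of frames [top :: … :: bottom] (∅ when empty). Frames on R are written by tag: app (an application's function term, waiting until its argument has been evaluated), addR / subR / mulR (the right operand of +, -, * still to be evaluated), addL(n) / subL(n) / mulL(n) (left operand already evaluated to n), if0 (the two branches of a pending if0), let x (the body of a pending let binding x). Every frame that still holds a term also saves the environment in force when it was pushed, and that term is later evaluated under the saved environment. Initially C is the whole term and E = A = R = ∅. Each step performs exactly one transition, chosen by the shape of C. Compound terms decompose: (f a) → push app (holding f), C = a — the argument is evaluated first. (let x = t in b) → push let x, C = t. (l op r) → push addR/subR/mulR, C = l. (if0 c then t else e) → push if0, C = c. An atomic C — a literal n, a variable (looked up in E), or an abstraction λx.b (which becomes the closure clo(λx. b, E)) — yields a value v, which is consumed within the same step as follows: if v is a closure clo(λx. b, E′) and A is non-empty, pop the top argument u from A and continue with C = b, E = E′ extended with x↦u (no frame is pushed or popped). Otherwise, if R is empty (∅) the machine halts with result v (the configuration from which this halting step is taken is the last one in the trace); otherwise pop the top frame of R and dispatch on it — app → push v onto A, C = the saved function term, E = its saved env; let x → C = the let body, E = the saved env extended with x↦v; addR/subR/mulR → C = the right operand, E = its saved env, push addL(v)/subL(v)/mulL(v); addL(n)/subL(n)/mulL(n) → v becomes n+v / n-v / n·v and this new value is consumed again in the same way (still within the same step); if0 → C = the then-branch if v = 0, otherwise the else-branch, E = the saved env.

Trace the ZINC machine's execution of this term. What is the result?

[0] [C=(let z = ((λp. (if0 p then ((λw. 6) 0) else (let z = -3 in 1))) (((λw. ((λp. 0) 6)) 7) + (5 + -4))) in (0 * (let y = 1 in 7))) | E=∅ | A=∅ | R=∅]
[1] [C=((λp. (if0 p then ((λw. 6) 0) else (let z = -3 in 1))) (((λw. ((λp. 0) 6)) 7) + (5 + -4))) | E=∅ | A=∅ | R=[let z]]
[2] [C=(((λw. ((λp. 0) 6)) 7) + (5 + -4)) | E=∅ | A=∅ | R=[app :: let z]]
[3] [C=((λw. ((λp. 0) 6)) 7) | E=∅ | A=∅ | R=[addR :: app :: let z]]
[4] [C=7 | E=∅ | A=∅ | R=[app :: addR :: app :: let z]]
[5] [C=(λw. ((λp. 0) 6)) | E=∅ | A=[7] | R=[addR :: app :: let z]]
[6] [C=((λp. 0) 6) | E={w↦7} | A=∅ | R=[addR :: app :: let z]]
[7] [C=6 | E={w↦7} | A=∅ | R=[app :: addR :: app :: let z]]
[8] [C=(λp. 0) | E={w↦7} | A=[6] | R=[addR :: app :: let z]]
[9] [C=0 | E={p↦6, w↦7} | A=∅ | R=[addR :: app :: let z]]
[10] [C=(5 + -4) | E=∅ | A=∅ | R=[addL(0) :: app :: let z]]
[11] [C=5 | E=∅ | A=∅ | R=[addR :: addL(0) :: app :: let z]]
[12] [C=-4 | E=∅ | A=∅ | R=[addL(5) :: addL(0) :: app :: let z]]
[13] [C=(λp. (if0 p then ((λw. 6) 0) else (let z = -3 in 1))) | E=∅ | A=[1] | R=[let z]]
[14] [C=(if0 p then ((λw. 6) 0) else (let z = -3 in 1)) | E={p↦1} | A=∅ | R=[let z]]
[15] [C=p | E={p↦1} | A=∅ | R=[if0 :: let z]]
[16] [C=(let z = -3 in 1) | E={p↦1} | A=∅ | R=[let z]]
[17] [C=-3 | E={p↦1} | A=∅ | R=[let z :: let z]]
[18] [C=1 | E={z↦-3, p↦1} | A=∅ | R=[let z]]
[19] [C=(0 * (let y = 1 in 7)) | E={z↦1} | A=∅ | R=∅]
[20] [C=0 | E={z↦1} | A=∅ | R=[mulR]]
[21] [C=(let y = 1 in 7) | E={z↦1} | A=∅ | R=[mulL(0)]]
[22] [C=1 | E={z↦1} | A=∅ | R=[let y :: mulL(0)]]
[23] [C=7 | E={y↦1, z↦1} | A=∅ | R=[mulL(0)]]
→ final value 0

Answer: 0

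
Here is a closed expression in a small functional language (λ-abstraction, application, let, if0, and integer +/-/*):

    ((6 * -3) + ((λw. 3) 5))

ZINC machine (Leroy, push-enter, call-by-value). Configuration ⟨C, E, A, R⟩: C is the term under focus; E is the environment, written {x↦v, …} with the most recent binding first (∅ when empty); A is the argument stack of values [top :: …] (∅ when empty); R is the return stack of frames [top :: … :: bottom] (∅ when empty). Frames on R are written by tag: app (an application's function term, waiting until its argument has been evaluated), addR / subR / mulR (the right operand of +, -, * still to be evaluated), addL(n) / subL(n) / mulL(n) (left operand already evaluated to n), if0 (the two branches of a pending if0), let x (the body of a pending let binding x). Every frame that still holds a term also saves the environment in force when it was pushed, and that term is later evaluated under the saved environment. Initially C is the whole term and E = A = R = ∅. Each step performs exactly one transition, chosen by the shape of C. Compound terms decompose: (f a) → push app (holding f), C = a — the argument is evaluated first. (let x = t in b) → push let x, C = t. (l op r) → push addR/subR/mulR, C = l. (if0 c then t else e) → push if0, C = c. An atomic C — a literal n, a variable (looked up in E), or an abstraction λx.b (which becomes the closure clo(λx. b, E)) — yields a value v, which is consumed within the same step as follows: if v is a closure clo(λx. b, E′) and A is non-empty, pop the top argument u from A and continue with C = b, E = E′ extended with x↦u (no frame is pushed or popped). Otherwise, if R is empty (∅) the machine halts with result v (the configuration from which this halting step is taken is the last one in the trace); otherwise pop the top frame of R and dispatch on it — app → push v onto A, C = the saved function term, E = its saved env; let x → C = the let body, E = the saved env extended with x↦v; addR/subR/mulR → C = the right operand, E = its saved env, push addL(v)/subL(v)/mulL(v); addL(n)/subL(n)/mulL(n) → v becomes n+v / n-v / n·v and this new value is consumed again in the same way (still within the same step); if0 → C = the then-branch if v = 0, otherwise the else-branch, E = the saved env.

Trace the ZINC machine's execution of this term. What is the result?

Answer: -15

Execution trace:
t=0: [C=((6 * -3) + ((λw. 3) 5)) | E=∅ | A=∅ | R=∅]
t=1: [C=(6 * -3) | E=∅ | A=∅ | R=[addR]]
t=2: [C=6 | E=∅ | A=∅ | R=[mulR :: addR]]
t=3: [C=-3 | E=∅ | A=∅ | R=[mulL(6) :: addR]]
t=4: [C=((λw. 3) 5) | E=∅ | A=∅ | R=[addL(-18)]]
t=5: [C=5 | E=∅ | A=∅ | R=[app :: addL(-18)]]
t=6: [C=(λw. 3) | E=∅ | A=[5] | R=[addL(-18)]]
t=7: [C=3 | E={w↦5} | A=∅ | R=[addL(-18)]]
→ final value -15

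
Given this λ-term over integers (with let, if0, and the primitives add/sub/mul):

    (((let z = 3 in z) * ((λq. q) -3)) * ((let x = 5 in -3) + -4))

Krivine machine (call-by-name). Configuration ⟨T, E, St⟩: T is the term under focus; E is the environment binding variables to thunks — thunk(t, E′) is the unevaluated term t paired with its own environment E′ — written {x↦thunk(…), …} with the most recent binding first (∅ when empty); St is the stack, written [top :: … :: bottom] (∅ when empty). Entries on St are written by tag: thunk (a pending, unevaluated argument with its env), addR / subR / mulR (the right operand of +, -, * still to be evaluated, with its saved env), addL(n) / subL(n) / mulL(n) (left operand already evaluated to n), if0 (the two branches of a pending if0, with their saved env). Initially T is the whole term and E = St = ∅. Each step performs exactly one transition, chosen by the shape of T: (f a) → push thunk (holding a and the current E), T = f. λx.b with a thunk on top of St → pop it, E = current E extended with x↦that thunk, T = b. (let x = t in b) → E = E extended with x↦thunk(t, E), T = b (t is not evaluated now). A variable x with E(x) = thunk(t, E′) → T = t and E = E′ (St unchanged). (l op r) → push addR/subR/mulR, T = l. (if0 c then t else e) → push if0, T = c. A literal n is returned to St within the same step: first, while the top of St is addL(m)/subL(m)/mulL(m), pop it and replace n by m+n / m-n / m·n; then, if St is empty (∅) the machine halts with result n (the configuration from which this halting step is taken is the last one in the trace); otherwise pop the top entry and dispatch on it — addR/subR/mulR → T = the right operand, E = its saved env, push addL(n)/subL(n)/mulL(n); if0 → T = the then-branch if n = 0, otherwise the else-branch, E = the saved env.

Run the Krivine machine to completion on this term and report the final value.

t=0: ⟨T=(((let z = 3 in z) * ((λq. q) -3)) * ((let x = 5 in -3) + -4)); E=∅; St=∅⟩
t=1: ⟨T=((let z = 3 in z) * ((λq. q) -3)); E=∅; St=[mulR]⟩
t=2: ⟨T=(let z = 3 in z); E=∅; St=[mulR :: mulR]⟩
t=3: ⟨T=z; E={z↦thunk(3, ∅)}; St=[mulR :: mulR]⟩
t=4: ⟨T=3; E=∅; St=[mulR :: mulR]⟩
t=5: ⟨T=((λq. q) -3); E=∅; St=[mulL(3) :: mulR]⟩
t=6: ⟨T=(λq. q); E=∅; St=[thunk :: mulL(3) :: mulR]⟩
t=7: ⟨T=q; E={q↦thunk(-3, ∅)}; St=[mulL(3) :: mulR]⟩
t=8: ⟨T=-3; E=∅; St=[mulL(3) :: mulR]⟩
t=9: ⟨T=((let x = 5 in -3) + -4); E=∅; St=[mulL(-9)]⟩
t=10: ⟨T=(let x = 5 in -3); E=∅; St=[addR :: mulL(-9)]⟩
t=11: ⟨T=-3; E={x↦thunk(5, ∅)}; St=[addR :: mulL(-9)]⟩
t=12: ⟨T=-4; E=∅; St=[addL(-3) :: mulL(-9)]⟩
→ final value 63

Answer: 63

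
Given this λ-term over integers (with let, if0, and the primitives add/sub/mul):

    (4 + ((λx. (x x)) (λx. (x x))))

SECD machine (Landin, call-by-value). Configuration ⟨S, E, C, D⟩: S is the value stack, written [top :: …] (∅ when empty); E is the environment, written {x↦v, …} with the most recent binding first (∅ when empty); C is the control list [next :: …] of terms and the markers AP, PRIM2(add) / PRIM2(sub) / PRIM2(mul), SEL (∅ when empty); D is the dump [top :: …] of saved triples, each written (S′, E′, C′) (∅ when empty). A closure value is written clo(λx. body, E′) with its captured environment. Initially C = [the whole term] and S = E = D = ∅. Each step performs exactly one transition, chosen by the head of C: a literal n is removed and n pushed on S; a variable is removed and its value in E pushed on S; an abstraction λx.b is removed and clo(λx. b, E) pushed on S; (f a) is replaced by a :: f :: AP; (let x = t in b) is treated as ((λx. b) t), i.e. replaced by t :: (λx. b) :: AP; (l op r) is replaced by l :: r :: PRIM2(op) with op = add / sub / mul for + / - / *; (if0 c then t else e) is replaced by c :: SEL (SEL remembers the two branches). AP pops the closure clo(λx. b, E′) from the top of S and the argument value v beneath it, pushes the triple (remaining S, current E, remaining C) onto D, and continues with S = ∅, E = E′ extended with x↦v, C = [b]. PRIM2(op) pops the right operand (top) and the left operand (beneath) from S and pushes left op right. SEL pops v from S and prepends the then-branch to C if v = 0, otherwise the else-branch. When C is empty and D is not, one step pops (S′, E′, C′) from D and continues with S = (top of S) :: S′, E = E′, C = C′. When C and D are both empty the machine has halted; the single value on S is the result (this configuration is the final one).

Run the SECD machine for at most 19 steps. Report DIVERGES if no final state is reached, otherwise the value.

Answer: DIVERGES (no final state within 19 steps)

Execution trace:
t=0: ⟨S=∅; E=∅; C=[(4 + ((λx. (x x)) (λx. (x x))))]; D=∅⟩
t=1: ⟨S=∅; E=∅; C=[4 :: ((λx. (x x)) (λx. (x x))) :: PRIM2(add)]; D=∅⟩
t=2: ⟨S=[4]; E=∅; C=[((λx. (x x)) (λx. (x x))) :: PRIM2(add)]; D=∅⟩
t=3: ⟨S=[4]; E=∅; C=[(λx. (x x)) :: (λx. (x x)) :: AP :: PRIM2(add)]; D=∅⟩
t=4: ⟨S=[clo(λx. (x x), ∅) :: 4]; E=∅; C=[(λx. (x x)) :: AP :: PRIM2(add)]; D=∅⟩
t=5: ⟨S=[clo(λx. (x x), ∅) :: clo(λx. (x x), ∅) :: 4]; E=∅; C=[AP :: PRIM2(add)]; D=∅⟩
t=6: ⟨S=∅; E={x↦clo(λx. (x x), ∅)}; C=[(x x)]; D=[([4], ∅, [PRIM2(add)])]⟩
t=7: ⟨S=∅; E={x↦clo(λx. (x x), ∅)}; C=[x :: x :: AP]; D=[([4], ∅, [PRIM2(add)])]⟩
t=8: ⟨S=[clo(λx. (x x), ∅)]; E={x↦clo(λx. (x x), ∅)}; C=[x :: AP]; D=[([4], ∅, [PRIM2(add)])]⟩
t=9: ⟨S=[clo(λx. (x x), ∅) :: clo(λx. (x x), ∅)]; E={x↦clo(λx. (x x), ∅)}; C=[AP]; D=[([4], ∅, [PRIM2(add)])]⟩
t=10: ⟨S=∅; E={x↦clo(λx. (x x), ∅)}; C=[(x x)]; D=[(∅, {x↦clo(λx. (x x), ∅)}, ∅) :: ([4], ∅, [PRIM2(add)])]⟩
t=11: ⟨S=∅; E={x↦clo(λx. (x x), ∅)}; C=[x :: x :: AP]; D=[(∅, {x↦clo(λx. (x x), ∅)}, ∅) :: ([4], ∅, [PRIM2(add)])]⟩
t=12: ⟨S=[clo(λx. (x x), ∅)]; E={x↦clo(λx. (x x), ∅)}; C=[x :: AP]; D=[(∅, {x↦clo(λx. (x x), ∅)}, ∅) :: ([4], ∅, [PRIM2(add)])]⟩
t=13: ⟨S=[clo(λx. (x x), ∅) :: clo(λx. (x x), ∅)]; E={x↦clo(λx. (x x), ∅)}; C=[AP]; D=[(∅, {x↦clo(λx. (x x), ∅)}, ∅) :: ([4], ∅, [PRIM2(add)])]⟩
t=14: ⟨S=∅; E={x↦clo(λx. (x x), ∅)}; C=[(x x)]; D=[(∅, {x↦clo(λx. (x x), ∅)}, ∅) :: (∅, {x↦clo(λx. (x x), ∅)}, ∅) :: ([4], ∅, [PRIM2(add)])]⟩
t=15: ⟨S=∅; E={x↦clo(λx. (x x), ∅)}; C=[x :: x :: AP]; D=[(∅, {x↦clo(λx. (x x), ∅)}, ∅) :: (∅, {x↦clo(λx. (x x), ∅)}, ∅) :: ([4], ∅, [PRIM2(add)])]⟩
t=16: ⟨S=[clo(λx. (x x), ∅)]; E={x↦clo(λx. (x x), ∅)}; C=[x :: AP]; D=[(∅, {x↦clo(λx. (x x), ∅)}, ∅) :: (∅, {x↦clo(λx. (x x), ∅)}, ∅) :: ([4], ∅, [PRIM2(add)])]⟩
t=17: ⟨S=[clo(λx. (x x), ∅) :: clo(λx. (x x), ∅)]; E={x↦clo(λx. (x x), ∅)}; C=[AP]; D=[(∅, {x↦clo(λx. (x x), ∅)}, ∅) :: (∅, {x↦clo(λx. (x x), ∅)}, ∅) :: ([4], ∅, [PRIM2(add)])]⟩
t=18: ⟨S=∅; E={x↦clo(λx. (x x), ∅)}; C=[(x x)]; D=[(∅, {x↦clo(λx. (x x), ∅)}, ∅) :: (∅, {x↦clo(λx. (x x), ∅)}, ∅) :: (∅, {x↦clo(λx. (x x), ∅)}, ∅) :: ([4], ∅, [PRIM2(add)])]⟩
t=19: ⟨S=∅; E={x↦clo(λx. (x x), ∅)}; C=[x :: x :: AP]; D=[(∅, {x↦clo(λx. (x x), ∅)}, ∅) :: (∅, {x↦clo(λx. (x x), ∅)}, ∅) :: (∅, {x↦clo(λx. (x x), ∅)}, ∅) :: ([4], ∅, [PRIM2(add)])]⟩
→ 19 transitions taken and the configuration is still not final: no result within 19 steps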